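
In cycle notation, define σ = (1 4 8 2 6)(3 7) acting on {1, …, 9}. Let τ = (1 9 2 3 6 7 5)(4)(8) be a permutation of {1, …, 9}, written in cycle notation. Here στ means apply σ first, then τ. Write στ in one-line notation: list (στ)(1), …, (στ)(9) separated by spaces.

For each element, apply σ then τ: 1 → 4 → 4; 2 → 6 → 7; 3 → 7 → 5; 4 → 8 → 8; 5 → 5 → 1; 6 → 1 → 9; 7 → 3 → 6; 8 → 2 → 3; 9 → 9 → 2.
Collecting the images, στ = [4 7 5 8 1 9 6 3 2].

4 7 5 8 1 9 6 3 2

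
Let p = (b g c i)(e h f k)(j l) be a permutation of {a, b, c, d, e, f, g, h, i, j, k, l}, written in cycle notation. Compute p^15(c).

c lies in the 4-cycle (b g c i).
Since the cycle has length 4, p^15 acts on it the same as p^3 (15 mod 4 = 3).
Advancing 3 steps from c: c → i → b → g.

g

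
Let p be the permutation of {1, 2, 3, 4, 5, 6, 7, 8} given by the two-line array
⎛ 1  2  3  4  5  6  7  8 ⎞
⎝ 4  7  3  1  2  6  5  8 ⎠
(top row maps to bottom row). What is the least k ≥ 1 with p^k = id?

6

Decomposing into disjoint cycles gives cycle lengths 3, 2, 1, 1, 1.
The order of p is the least common multiple of its cycle lengths: lcm(3, 2) = 6.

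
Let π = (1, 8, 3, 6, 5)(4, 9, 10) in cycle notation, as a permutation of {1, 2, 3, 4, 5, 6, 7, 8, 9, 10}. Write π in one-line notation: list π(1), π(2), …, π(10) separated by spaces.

Each element maps to the next entry in its cycle (wrapping to the front): 1↦8, 2↦2, 3↦6, 4↦9, 5↦1, 6↦5, 7↦7, 8↦3, 9↦10, 10↦4.
So the one-line form is 8 2 6 9 1 5 7 3 10 4.

8 2 6 9 1 5 7 3 10 4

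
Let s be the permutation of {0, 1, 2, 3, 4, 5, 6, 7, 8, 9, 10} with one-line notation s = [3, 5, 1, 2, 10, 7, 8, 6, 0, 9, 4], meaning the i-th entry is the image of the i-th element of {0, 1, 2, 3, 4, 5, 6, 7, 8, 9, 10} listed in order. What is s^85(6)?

1

Tracing 6 → 8 → … returns to 6 after 8 steps, so 6 lies in an 8-cycle (0 3 2 1 5 7 6 8).
Powers repeat with period 8 on this cycle, and 85 mod 8 = 5, so s^85(6) = s^5(6).
Advancing 5 steps from 6: 6 → 8 → 0 → 3 → 2 → 1.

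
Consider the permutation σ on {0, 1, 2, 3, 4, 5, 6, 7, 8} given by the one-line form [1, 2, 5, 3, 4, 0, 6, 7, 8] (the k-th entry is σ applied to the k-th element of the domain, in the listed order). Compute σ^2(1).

5

Tracing 1 → 2 → … returns to 1 after 4 steps, so 1 lies in a 4-cycle (0 1 2 5).
Stepping 2 places around the cycle: 1 → 2 → 5.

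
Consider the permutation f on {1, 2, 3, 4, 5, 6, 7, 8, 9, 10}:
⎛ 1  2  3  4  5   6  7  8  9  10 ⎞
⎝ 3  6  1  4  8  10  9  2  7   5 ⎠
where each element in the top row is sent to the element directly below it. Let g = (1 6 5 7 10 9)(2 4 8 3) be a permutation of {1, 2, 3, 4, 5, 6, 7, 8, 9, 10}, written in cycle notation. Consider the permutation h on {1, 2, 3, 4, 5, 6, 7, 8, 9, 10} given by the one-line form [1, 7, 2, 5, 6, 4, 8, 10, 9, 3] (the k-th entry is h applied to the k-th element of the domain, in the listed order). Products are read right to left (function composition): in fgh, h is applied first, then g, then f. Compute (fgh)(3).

Apply the permutations in order: h(3) = 2, then g(2) = 4, then f(4) = 4. So (fgh)(3) = 4.

4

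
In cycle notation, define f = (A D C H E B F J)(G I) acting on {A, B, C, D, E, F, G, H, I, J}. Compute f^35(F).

D

F lies in the 8-cycle (A D C H E B F J).
On an 8-cycle, f^8 is the identity, so f^35 = f^3 there (35 ≡ 3 mod 8).
Advancing 3 steps from F: F → J → A → D.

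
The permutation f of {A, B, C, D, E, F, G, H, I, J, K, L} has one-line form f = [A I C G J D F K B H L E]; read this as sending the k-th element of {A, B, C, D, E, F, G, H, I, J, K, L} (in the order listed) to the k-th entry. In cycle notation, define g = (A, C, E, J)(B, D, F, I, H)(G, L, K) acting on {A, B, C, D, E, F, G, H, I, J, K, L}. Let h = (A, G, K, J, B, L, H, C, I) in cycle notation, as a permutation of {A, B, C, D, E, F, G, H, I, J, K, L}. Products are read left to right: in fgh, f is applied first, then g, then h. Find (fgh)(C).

(fgh)(C) = h(g(f(C))). f(C) = C, then g(C) = E, then h(E) = E, so the result is E.

E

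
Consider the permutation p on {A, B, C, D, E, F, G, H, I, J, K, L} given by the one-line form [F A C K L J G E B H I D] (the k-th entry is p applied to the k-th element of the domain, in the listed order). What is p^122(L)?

Tracing L → D → … returns to L after 10 steps, so L lies in a 10-cycle (A, F, J, H, E, L, D, K, I, B).
On a 10-cycle, p^10 is the identity, so p^122 = p^2 there (122 ≡ 2 mod 10).
Stepping 2 places around the cycle: L → D → K.

K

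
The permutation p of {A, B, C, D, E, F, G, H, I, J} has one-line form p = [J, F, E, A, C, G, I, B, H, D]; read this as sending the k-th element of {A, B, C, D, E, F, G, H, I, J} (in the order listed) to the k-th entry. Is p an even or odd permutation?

In disjoint-cycle form the cycle lengths are 5, 3, 2.
A cycle is odd iff its length is even; p has 1 even-length cycle, so sgn(p) = (−1)^1 and p is odd.

odd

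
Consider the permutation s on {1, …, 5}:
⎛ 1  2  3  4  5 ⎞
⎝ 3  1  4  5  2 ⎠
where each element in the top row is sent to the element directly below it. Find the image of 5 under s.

2

The entry below 5 in the array is 2, so s(5) = 2.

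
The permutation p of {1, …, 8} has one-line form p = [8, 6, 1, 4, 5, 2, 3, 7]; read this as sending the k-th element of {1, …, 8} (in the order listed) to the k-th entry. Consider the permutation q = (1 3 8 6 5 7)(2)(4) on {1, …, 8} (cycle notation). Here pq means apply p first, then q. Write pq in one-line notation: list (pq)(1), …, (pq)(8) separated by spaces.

6 5 3 4 7 2 8 1

For each element, apply p then q: 1 → 8 → 6; 2 → 6 → 5; 3 → 1 → 3; 4 → 4 → 4; 5 → 5 → 7; 6 → 2 → 2; 7 → 3 → 8; 8 → 7 → 1.
Collecting the images, pq = [6 5 3 4 7 2 8 1].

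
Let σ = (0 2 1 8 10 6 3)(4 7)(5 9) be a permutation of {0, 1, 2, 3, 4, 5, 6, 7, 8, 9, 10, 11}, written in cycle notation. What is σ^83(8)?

1

8 lies in the 7-cycle (0 2 1 8 10 6 3).
On a 7-cycle, σ^7 is the identity, so σ^83 = σ^6 there (83 ≡ 6 mod 7).
Stepping 6 places around the cycle: 8 → 10 → 6 → 3 → 0 → 2 → 1.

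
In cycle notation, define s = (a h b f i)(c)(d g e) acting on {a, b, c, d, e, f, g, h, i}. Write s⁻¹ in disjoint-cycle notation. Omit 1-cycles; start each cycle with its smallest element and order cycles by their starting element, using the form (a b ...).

The inverse reverses each cycle.
Reversing each cycle of s and rotating so the smallest element leads gives (a i f b h)(d e g).

(a i f b h)(d e g)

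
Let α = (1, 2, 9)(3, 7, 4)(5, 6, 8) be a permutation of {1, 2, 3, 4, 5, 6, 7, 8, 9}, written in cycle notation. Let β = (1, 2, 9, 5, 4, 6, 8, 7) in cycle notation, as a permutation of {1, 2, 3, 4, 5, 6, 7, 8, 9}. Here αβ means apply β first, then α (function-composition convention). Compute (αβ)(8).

4

β(8) = 7, then α(7) = 4; composing gives (αβ)(8) = 4.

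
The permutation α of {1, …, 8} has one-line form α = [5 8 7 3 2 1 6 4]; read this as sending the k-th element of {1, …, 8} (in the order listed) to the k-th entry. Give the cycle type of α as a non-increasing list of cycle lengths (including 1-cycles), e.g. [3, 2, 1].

The disjoint cycles are (1, 5, 2, 8, 4, 3, 7, 6), with lengths 8 in non-increasing order.

[8]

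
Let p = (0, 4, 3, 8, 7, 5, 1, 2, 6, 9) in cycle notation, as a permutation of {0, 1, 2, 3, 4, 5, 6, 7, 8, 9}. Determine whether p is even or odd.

The cycle lengths are 10.
A cycle of length ℓ contributes ℓ−1 transpositions, so p is a product of 9 transpositions — odd.

odd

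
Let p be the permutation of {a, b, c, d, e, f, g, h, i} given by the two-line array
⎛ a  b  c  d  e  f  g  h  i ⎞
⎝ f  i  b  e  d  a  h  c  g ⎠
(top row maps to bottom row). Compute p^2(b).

g

Tracing b → i → … returns to b after 5 steps, so b lies in a 5-cycle (b, i, g, h, c).
Advancing 2 steps from b: b → i → g.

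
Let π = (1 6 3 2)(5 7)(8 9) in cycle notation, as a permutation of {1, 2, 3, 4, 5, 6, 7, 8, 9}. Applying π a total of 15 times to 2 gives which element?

2 lies in the 4-cycle (1 6 3 2).
Powers repeat with period 4 on this cycle, and 15 mod 4 = 3, so π^15(2) = π^3(2).
Stepping 3 places around the cycle: 2 → 1 → 6 → 3.

3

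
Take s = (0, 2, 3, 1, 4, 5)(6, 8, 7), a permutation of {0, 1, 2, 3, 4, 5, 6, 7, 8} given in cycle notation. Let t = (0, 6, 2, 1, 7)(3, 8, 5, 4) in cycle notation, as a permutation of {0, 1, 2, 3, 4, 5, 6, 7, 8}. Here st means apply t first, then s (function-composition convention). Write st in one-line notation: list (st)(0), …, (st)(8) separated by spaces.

8 6 4 7 1 5 3 2 0

(st)(x) = s(t(x)). Computing each image: s(t(0)) = s(6) = 8, s(t(1)) = s(7) = 6, s(t(2)) = s(1) = 4, s(t(3)) = s(8) = 7, s(t(4)) = s(3) = 1, s(t(5)) = s(4) = 5, s(t(6)) = s(2) = 3, s(t(7)) = s(0) = 2, s(t(8)) = s(5) = 0.
Hence st = [8 6 4 7 1 5 3 2 0].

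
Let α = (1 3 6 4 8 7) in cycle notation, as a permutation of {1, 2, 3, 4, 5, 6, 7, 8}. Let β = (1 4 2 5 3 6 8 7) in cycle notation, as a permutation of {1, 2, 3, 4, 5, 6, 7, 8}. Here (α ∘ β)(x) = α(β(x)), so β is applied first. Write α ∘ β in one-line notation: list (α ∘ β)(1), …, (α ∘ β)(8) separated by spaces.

Chase each element through β then α: 1 → 4 → 8; 2 → 5 → 5; 3 → 6 → 4; 4 → 2 → 2; 5 → 3 → 6; 6 → 8 → 7; 7 → 1 → 3; 8 → 7 → 1.
So α ∘ β in one-line form is 8 5 4 2 6 7 3 1.

8 5 4 2 6 7 3 1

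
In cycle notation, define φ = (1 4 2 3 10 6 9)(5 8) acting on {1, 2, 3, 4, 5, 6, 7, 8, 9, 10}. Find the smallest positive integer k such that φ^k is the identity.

The cycle type of φ is (7, 2, 1).
The order is lcm(7, 2) = 14.

14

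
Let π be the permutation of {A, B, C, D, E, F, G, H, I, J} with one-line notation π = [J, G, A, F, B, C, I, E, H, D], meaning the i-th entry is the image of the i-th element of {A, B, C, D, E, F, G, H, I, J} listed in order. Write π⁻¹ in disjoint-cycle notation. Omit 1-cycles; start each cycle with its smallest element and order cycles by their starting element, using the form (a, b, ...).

First write π in disjoint cycles: (A, J, D, F, C)(B, G, I, H, E).
Reversing each cycle (and rotating so the smallest element leads) gives π⁻¹ = (A, C, F, D, J)(B, E, H, I, G).

(A, C, F, D, J)(B, E, H, I, G)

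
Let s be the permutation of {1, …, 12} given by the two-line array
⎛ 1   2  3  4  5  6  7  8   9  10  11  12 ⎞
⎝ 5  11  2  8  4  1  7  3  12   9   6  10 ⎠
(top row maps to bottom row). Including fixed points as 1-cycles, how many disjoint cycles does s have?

The cycle decomposition is (1, 5, 4, 8, 3, 2, 11, 6)(7)(9, 12, 10), which has 3 cycles (counting 1-cycles).

3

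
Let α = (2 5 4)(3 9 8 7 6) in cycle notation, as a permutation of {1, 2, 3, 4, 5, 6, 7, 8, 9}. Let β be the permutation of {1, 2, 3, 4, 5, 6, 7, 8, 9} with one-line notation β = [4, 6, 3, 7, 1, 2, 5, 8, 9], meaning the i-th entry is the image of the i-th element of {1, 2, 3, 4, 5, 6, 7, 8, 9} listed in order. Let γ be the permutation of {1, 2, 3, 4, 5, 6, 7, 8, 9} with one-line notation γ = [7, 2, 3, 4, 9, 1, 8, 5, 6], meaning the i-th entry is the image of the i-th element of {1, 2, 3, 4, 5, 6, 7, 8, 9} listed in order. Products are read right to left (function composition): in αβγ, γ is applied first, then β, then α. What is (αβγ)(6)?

Apply the permutations in order: γ(6) = 1, then β(1) = 4, then α(4) = 2. So (αβγ)(6) = 2.

2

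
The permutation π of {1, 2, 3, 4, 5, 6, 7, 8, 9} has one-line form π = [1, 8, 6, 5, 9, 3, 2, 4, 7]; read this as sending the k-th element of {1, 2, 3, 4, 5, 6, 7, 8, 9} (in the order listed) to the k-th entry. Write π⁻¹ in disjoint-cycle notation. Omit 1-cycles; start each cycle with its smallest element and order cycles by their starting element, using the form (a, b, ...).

The cycle decomposition of π is (2, 8, 4, 5, 9, 7)(3, 6).
The inverse reverses every cycle; in canonical form, π⁻¹ = (2, 7, 9, 5, 4, 8)(3, 6).

(2, 7, 9, 5, 4, 8)(3, 6)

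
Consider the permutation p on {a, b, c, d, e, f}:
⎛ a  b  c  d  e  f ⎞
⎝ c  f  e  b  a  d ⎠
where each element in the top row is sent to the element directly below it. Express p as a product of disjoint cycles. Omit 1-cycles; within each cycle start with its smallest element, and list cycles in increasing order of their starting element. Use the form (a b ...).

(a c e)(b f d)

From a: a → c → e → a, closing the cycle (a c e).
Continuing from each remaining unvisited element yields (a c e)(b f d).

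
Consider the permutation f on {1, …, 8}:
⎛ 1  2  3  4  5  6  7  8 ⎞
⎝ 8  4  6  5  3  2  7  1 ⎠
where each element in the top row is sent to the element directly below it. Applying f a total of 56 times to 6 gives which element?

2

Tracing 6 → 2 → … returns to 6 after 5 steps, so 6 lies in a 5-cycle (2 4 5 3 6).
On a 5-cycle, f^5 is the identity, so f^56 = f^1 there (56 ≡ 1 mod 5).
Advancing 1 step from 6: 6 → 2.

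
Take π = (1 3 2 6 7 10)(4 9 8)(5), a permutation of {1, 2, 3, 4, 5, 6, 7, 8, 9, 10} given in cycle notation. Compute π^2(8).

9

8 lies in the 3-cycle (4 9 8).
Stepping 2 places around the cycle: 8 → 4 → 9.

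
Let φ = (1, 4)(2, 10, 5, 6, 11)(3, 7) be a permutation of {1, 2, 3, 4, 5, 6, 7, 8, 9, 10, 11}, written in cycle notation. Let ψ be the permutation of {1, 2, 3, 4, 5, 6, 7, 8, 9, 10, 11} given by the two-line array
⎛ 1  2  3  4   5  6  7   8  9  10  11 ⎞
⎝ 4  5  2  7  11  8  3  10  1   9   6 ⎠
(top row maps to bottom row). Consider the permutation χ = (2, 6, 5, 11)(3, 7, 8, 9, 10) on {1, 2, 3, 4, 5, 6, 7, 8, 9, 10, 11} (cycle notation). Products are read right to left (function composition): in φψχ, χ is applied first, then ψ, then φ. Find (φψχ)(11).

6

Chase 11: χ(11) = 2; ψ(2) = 5; φ(5) = 6. Hence (φψχ)(11) = 6.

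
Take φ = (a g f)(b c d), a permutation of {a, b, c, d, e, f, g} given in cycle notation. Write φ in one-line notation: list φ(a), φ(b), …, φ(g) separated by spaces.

Image by image: a→g, b→c, c→d, d→b, e→e, f→a, g→f.
Listing these in domain order gives g c d b e a f.

g c d b e a f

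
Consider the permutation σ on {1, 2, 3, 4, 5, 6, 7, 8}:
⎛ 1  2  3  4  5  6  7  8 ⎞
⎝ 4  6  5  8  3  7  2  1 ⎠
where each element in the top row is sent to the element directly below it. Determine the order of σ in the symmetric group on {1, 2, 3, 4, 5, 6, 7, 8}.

6

Writing σ as disjoint cycles, the cycle lengths are 3, 3, 2.
The order of σ is the least common multiple of its cycle lengths: lcm(3, 3, 2) = 6.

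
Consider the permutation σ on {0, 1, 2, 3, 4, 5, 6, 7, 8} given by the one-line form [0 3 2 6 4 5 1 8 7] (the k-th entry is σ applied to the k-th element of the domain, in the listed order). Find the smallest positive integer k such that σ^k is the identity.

6

Writing σ as disjoint cycles, the cycle lengths are 3, 2, 1, 1, 1, 1.
The order of σ is the least common multiple of its cycle lengths: lcm(3, 2) = 6.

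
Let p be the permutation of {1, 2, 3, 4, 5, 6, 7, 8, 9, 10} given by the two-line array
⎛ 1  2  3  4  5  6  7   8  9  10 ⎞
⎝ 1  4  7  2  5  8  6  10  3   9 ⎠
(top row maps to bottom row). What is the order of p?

Decomposing into disjoint cycles gives cycle lengths 6, 2, 1, 1.
The order of p is the least common multiple of its cycle lengths: lcm(6, 2) = 6.

6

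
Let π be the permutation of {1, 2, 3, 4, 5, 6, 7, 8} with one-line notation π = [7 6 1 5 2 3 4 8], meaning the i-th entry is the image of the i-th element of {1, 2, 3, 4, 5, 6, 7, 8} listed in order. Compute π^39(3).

Tracing 3 → 1 → … returns to 3 after 7 steps, so 3 lies in a 7-cycle (1 7 4 5 2 6 3).
Powers repeat with period 7 on this cycle, and 39 mod 7 = 4, so π^39(3) = π^4(3).
Stepping 4 places around the cycle: 3 → 1 → 7 → 4 → 5.

5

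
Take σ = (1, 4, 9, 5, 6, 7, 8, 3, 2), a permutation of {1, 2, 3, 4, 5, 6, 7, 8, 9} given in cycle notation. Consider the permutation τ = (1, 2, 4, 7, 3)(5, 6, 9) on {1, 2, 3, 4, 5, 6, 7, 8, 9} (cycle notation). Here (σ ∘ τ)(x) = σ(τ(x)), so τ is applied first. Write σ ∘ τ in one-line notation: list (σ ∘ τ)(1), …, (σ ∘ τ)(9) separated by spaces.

1 9 4 8 7 5 2 3 6

For each element, apply τ then σ: 1 → 2 → 1; 2 → 4 → 9; 3 → 1 → 4; 4 → 7 → 8; 5 → 6 → 7; 6 → 9 → 5; 7 → 3 → 2; 8 → 8 → 3; 9 → 5 → 6.
Collecting the images, σ ∘ τ = [1 9 4 8 7 5 2 3 6].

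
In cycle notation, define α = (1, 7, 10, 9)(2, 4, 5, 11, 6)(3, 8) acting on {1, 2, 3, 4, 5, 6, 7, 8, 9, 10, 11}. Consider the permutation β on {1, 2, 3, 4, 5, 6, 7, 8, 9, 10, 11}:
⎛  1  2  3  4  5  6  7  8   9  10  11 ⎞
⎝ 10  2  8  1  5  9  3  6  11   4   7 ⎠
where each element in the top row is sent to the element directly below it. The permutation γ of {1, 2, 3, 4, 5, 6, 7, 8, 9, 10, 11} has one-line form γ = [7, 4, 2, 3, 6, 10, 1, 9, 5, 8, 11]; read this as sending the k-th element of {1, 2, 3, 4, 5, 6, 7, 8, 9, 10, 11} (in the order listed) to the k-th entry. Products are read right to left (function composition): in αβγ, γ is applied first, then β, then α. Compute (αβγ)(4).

Chase 4: γ(4) = 3; β(3) = 8; α(8) = 3. Hence (αβγ)(4) = 3.

3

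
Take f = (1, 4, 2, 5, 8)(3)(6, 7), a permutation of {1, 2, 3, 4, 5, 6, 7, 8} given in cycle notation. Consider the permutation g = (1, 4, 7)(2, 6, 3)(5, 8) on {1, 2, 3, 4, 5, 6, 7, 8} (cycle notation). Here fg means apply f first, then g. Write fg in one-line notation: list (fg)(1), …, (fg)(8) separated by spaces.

(fg)(x) = g(f(x)). Computing each image: g(f(1)) = g(4) = 7, g(f(2)) = g(5) = 8, g(f(3)) = g(3) = 2, g(f(4)) = g(2) = 6, g(f(5)) = g(8) = 5, g(f(6)) = g(7) = 1, g(f(7)) = g(6) = 3, g(f(8)) = g(1) = 4.
Hence fg = [7 8 2 6 5 1 3 4].

7 8 2 6 5 1 3 4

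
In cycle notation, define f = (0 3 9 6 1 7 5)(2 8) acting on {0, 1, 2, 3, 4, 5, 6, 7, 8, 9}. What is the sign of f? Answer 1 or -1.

The cycle lengths are 7, 2, 1.
A cycle is odd iff its length is even; f has 1 even-length cycle, so sgn(f) = (−1)^1 and f is odd.

-1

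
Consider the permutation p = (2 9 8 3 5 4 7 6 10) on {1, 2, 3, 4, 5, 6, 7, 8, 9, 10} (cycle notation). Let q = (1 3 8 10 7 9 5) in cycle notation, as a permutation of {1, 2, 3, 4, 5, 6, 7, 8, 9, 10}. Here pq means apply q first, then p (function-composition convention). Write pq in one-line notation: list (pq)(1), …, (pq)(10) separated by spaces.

For each element, apply q then p: 1 → 3 → 5; 2 → 2 → 9; 3 → 8 → 3; 4 → 4 → 7; 5 → 1 → 1; 6 → 6 → 10; 7 → 9 → 8; 8 → 10 → 2; 9 → 5 → 4; 10 → 7 → 6.
So pq in one-line form is 5 9 3 7 1 10 8 2 4 6.

5 9 3 7 1 10 8 2 4 6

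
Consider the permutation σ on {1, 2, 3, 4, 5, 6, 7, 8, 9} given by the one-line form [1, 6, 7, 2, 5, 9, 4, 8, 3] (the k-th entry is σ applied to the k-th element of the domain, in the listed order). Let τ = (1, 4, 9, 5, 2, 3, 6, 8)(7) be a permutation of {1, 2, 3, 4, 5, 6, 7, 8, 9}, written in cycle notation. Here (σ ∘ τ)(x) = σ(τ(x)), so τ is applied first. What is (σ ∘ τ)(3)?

9

First apply τ: τ(3) = 6, then σ(6) = 9. Thus (σ ∘ τ)(3) = 9.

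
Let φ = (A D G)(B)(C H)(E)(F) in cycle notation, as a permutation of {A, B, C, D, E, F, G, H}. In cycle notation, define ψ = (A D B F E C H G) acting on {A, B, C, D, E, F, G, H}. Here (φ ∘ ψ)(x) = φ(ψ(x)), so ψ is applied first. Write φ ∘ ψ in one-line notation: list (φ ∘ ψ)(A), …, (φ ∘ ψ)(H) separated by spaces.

G F C B H E D A

Chase each element through ψ then φ: A → D → G; B → F → F; C → H → C; D → B → B; E → C → H; F → E → E; G → A → D; H → G → A.
Collecting the images, φ ∘ ψ = [G F C B H E D A].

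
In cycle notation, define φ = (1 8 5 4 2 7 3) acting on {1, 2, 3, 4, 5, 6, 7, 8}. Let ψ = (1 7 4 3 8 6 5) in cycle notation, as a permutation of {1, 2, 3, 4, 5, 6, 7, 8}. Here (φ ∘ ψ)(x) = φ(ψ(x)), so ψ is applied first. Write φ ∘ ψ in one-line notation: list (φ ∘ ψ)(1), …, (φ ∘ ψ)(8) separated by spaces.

3 7 5 1 8 4 2 6

For each element, apply ψ then φ: 1 → 7 → 3; 2 → 2 → 7; 3 → 8 → 5; 4 → 3 → 1; 5 → 1 → 8; 6 → 5 → 4; 7 → 4 → 2; 8 → 6 → 6.
So φ ∘ ψ in one-line form is 3 7 5 1 8 4 2 6.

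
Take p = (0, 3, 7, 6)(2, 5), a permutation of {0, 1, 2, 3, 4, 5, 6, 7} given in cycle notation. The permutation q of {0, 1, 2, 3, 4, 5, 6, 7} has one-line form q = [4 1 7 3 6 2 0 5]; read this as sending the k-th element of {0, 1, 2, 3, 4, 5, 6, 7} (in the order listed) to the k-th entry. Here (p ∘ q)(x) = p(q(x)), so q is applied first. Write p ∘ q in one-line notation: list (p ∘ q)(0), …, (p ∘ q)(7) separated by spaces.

Chase each element through q then p: 0 → 4 → 4; 1 → 1 → 1; 2 → 7 → 6; 3 → 3 → 7; 4 → 6 → 0; 5 → 2 → 5; 6 → 0 → 3; 7 → 5 → 2.
So p ∘ q in one-line form is 4 1 6 7 0 5 3 2.

4 1 6 7 0 5 3 2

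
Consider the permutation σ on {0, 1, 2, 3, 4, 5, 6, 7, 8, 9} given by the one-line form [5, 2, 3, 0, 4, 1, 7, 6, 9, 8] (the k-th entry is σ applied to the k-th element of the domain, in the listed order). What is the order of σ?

10

Writing σ as disjoint cycles, the cycle lengths are 5, 2, 2, 1.
The order is lcm(5, 2, 2) = 10.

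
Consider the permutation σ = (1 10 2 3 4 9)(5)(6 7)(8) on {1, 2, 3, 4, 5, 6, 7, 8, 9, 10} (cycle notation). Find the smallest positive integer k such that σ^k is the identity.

The cycle type of σ is (6, 2, 1, 1).
The order is lcm(6, 2) = 6.

6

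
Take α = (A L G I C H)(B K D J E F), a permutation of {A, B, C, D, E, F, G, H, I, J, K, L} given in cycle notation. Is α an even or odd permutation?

The cycle lengths are 6, 6.
A cycle is odd iff its length is even; α has 2 even-length cycles, so sgn(α) = (−1)^2 and α is even.

even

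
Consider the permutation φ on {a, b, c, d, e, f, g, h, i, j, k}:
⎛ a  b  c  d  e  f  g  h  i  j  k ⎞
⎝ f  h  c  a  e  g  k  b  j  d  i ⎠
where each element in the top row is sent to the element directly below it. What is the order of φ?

14

Decomposing into disjoint cycles gives cycle lengths 7, 2, 1, 1.
The order is lcm(7, 2) = 14.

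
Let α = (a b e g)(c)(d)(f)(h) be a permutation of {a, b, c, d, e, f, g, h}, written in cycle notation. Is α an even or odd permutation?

odd

The cycle lengths are 4, 1, 1, 1, 1.
A cycle is odd iff its length is even; α has 1 even-length cycle, so sgn(α) = (−1)^1 and α is odd.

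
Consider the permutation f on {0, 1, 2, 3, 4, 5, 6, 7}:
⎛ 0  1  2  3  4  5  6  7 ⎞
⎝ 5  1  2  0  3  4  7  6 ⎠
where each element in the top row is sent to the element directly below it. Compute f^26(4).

Tracing 4 → 3 → … returns to 4 after 4 steps, so 4 lies in a 4-cycle (0 5 4 3).
Since the cycle has length 4, f^26 acts on it the same as f^2 (26 mod 4 = 2).
Stepping 2 places around the cycle: 4 → 3 → 0.

0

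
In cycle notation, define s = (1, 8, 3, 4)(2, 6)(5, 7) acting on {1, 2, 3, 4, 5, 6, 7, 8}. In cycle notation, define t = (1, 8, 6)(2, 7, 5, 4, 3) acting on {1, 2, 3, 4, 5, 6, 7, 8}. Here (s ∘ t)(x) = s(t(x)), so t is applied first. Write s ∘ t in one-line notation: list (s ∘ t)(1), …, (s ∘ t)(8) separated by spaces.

3 5 6 4 1 8 7 2

Chase each element through t then s: 1 → 8 → 3; 2 → 7 → 5; 3 → 2 → 6; 4 → 3 → 4; 5 → 4 → 1; 6 → 1 → 8; 7 → 5 → 7; 8 → 6 → 2.
Collecting the images, s ∘ t = [3 5 6 4 1 8 7 2].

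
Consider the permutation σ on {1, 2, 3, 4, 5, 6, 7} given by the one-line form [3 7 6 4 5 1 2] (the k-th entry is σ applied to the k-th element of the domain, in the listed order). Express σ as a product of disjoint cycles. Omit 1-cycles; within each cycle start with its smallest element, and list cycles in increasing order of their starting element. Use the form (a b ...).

(1 3 6)(2 7)

Start at 1 and follow images: 1 → 3 → 6 → 1, giving the cycle (1 3 6).
Repeating from the next unused element and collecting all non-trivial cycles gives (1 3 6)(2 7).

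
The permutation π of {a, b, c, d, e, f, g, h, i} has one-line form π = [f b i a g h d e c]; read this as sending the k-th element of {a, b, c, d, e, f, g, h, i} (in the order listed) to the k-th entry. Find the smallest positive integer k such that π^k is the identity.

6

The disjoint-cycle form of π has cycle lengths 6, 2, 1.
The order is lcm(6, 2) = 6.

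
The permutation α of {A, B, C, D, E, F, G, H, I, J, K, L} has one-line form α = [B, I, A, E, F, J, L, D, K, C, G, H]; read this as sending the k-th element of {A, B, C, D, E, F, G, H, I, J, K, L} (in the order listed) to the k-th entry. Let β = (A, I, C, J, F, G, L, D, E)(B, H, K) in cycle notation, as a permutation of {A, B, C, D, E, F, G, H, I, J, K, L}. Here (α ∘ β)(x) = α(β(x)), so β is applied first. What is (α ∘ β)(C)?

First apply β: β(C) = J, then α(J) = C. Thus (α ∘ β)(C) = C.

C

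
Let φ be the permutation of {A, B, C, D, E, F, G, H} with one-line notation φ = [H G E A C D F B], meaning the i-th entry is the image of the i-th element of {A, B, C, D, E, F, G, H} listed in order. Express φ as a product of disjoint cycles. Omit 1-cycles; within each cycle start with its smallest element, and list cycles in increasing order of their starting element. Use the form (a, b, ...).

Start at A and follow images: A → H → B → G → F → D → A, giving the cycle (A, H, B, G, F, D).
Continuing from each remaining unvisited element yields (A, H, B, G, F, D)(C, E).

(A, H, B, G, F, D)(C, E)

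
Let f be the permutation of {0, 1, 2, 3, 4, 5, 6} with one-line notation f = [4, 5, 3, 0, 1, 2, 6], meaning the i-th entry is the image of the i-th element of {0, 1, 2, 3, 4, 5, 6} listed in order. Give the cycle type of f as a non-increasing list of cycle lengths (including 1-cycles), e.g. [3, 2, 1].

[6, 1]

The disjoint cycles are (0, 4, 1, 5, 2, 3)(6), with lengths 6, 1 in non-increasing order.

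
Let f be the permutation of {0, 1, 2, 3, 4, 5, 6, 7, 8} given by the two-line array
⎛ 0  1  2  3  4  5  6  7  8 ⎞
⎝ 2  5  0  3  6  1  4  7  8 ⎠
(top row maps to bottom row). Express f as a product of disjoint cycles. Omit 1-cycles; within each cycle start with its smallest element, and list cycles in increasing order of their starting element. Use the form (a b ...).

(0 2)(1 5)(4 6)

Iterating f from 0 gives 0 → 2 → 0; that is the 2-cycle (0 2).
Continuing from each remaining unvisited element yields (0 2)(1 5)(4 6).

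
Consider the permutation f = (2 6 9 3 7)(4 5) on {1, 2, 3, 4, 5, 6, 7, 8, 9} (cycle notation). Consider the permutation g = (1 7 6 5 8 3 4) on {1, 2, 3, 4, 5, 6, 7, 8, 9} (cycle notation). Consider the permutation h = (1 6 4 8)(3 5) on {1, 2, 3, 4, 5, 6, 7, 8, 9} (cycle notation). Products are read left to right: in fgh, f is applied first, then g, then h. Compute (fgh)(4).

Chase 4: f(4) = 5; g(5) = 8; h(8) = 1. Hence (fgh)(4) = 1.

1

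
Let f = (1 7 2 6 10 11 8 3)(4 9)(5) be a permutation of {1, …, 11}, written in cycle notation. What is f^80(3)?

3

3 lies in the 8-cycle (1 7 2 6 10 11 8 3).
Since the cycle has length 8, f^80 acts on it the same as f^0 (80 mod 8 = 0).
So f^80(3) = 3.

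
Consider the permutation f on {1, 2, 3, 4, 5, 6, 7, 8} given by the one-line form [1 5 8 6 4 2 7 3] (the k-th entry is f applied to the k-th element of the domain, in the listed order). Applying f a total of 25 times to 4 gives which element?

Tracing 4 → 6 → … returns to 4 after 4 steps, so 4 lies in a 4-cycle (2, 5, 4, 6).
Since the cycle has length 4, f^25 acts on it the same as f^1 (25 mod 4 = 1).
Advancing 1 step from 4: 4 → 6.

6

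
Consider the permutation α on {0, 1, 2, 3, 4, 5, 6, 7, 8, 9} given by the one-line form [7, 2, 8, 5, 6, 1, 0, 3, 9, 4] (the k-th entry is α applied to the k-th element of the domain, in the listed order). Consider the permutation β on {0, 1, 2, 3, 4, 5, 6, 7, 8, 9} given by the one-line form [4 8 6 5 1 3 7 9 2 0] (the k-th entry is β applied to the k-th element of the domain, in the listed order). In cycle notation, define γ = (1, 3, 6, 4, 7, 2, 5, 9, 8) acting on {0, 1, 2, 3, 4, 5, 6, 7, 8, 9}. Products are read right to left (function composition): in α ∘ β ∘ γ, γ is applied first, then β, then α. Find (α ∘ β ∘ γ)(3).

Apply the permutations in order: γ(3) = 6, then β(6) = 7, then α(7) = 3. So (α ∘ β ∘ γ)(3) = 3.

3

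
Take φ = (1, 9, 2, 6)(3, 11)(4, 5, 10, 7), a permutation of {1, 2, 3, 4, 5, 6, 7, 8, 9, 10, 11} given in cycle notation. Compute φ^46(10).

4

10 lies in the 4-cycle (4, 5, 10, 7).
Since the cycle has length 4, φ^46 acts on it the same as φ^2 (46 mod 4 = 2).
Advancing 2 steps from 10: 10 → 7 → 4.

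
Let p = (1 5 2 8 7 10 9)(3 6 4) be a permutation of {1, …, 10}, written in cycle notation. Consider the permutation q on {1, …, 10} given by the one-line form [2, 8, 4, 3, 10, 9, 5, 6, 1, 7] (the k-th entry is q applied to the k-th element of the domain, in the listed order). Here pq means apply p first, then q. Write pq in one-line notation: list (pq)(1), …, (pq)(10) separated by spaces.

10 6 9 4 8 3 7 5 2 1

(pq)(x) = q(p(x)). Computing each image: q(p(1)) = q(5) = 10, q(p(2)) = q(8) = 6, q(p(3)) = q(6) = 9, q(p(4)) = q(3) = 4, q(p(5)) = q(2) = 8, q(p(6)) = q(4) = 3, q(p(7)) = q(10) = 7, q(p(8)) = q(7) = 5, q(p(9)) = q(1) = 2, q(p(10)) = q(9) = 1.
Hence pq = [10 6 9 4 8 3 7 5 2 1].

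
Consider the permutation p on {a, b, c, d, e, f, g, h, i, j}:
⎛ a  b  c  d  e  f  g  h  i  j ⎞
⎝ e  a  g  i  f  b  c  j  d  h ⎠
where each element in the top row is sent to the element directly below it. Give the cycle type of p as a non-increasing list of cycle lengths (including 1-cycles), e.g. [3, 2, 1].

The disjoint cycles are (a e f b)(c g)(d i)(h j), with lengths 4, 2, 2, 2 in non-increasing order.

[4, 2, 2, 2]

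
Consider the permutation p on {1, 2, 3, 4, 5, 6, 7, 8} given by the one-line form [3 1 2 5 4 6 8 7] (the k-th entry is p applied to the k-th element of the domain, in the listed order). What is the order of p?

6

The disjoint-cycle form of p has cycle lengths 3, 2, 2, 1.
The order is lcm(3, 2, 2) = 6.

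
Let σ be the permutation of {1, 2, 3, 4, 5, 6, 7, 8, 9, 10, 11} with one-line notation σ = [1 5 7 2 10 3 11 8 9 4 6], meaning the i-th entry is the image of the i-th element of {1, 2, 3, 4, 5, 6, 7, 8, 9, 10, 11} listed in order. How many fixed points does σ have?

3

The fixed points (elements with σ(x) = x) are {1, 8, 9}, so there are 3.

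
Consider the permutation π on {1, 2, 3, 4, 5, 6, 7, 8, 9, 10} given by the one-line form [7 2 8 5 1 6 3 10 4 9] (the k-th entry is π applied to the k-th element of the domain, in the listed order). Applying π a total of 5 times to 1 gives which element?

9

Tracing 1 → 7 → … returns to 1 after 8 steps, so 1 lies in an 8-cycle (1, 7, 3, 8, 10, 9, 4, 5).
Advancing 5 steps from 1: 1 → 7 → 3 → 8 → 10 → 9.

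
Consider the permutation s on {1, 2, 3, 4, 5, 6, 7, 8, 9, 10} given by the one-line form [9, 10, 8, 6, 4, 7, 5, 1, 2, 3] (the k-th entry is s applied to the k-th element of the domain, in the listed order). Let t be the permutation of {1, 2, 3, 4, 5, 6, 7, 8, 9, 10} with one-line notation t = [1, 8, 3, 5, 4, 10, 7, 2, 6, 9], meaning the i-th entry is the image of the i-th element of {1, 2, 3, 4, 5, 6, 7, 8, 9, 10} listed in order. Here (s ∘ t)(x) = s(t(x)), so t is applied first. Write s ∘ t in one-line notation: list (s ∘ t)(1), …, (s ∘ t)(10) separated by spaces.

9 1 8 4 6 3 5 10 7 2

(s ∘ t)(x) = s(t(x)). Computing each image: s(t(1)) = s(1) = 9, s(t(2)) = s(8) = 1, s(t(3)) = s(3) = 8, s(t(4)) = s(5) = 4, s(t(5)) = s(4) = 6, s(t(6)) = s(10) = 3, s(t(7)) = s(7) = 5, s(t(8)) = s(2) = 10, s(t(9)) = s(6) = 7, s(t(10)) = s(9) = 2.
Hence s ∘ t = [9 1 8 4 6 3 5 10 7 2].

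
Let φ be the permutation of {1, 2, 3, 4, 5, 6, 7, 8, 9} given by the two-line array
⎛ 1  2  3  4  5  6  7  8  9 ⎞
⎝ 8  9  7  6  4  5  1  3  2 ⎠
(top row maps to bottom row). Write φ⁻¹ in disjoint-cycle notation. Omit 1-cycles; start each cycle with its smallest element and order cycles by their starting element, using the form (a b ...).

(1 7 3 8)(2 9)(4 5 6)

First write φ in disjoint cycles: (1 8 3 7)(2 9)(4 6 5).
The inverse reverses every cycle; in canonical form, φ⁻¹ = (1 7 3 8)(2 9)(4 5 6).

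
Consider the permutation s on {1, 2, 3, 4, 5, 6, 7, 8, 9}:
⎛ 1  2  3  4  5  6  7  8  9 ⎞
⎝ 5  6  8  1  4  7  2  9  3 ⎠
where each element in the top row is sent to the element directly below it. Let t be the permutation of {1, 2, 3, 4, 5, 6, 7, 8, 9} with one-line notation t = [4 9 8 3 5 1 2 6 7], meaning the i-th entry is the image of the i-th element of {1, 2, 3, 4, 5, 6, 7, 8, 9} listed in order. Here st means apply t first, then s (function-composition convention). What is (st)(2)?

3

(st)(2) = s(t(2)). t(2) = 9, then s(9) = 3. So (st)(2) = 3.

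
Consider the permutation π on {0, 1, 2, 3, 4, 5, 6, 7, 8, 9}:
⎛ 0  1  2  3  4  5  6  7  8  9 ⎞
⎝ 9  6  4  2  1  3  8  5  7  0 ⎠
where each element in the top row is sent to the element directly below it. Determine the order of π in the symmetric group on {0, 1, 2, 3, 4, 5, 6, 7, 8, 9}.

8

The disjoint-cycle form of π has cycle lengths 8, 2.
Since disjoint cycles commute, ord(π) = lcm(8, 2) = 8.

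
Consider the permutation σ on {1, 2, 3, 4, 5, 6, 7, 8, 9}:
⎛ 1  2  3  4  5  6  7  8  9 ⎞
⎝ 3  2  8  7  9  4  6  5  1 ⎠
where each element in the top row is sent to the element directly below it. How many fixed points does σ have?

The fixed points (elements with σ(x) = x) are {2}, so there is 1.

1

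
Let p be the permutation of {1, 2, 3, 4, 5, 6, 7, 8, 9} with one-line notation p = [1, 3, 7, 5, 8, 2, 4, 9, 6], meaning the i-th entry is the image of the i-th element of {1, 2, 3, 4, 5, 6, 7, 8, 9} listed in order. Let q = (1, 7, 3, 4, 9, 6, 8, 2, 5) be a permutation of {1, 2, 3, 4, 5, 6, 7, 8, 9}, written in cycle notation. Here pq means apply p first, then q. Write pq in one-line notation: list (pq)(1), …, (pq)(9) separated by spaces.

Chase each element through p then q: 1 → 1 → 7; 2 → 3 → 4; 3 → 7 → 3; 4 → 5 → 1; 5 → 8 → 2; 6 → 2 → 5; 7 → 4 → 9; 8 → 9 → 6; 9 → 6 → 8.
So pq in one-line form is 7 4 3 1 2 5 9 6 8.

7 4 3 1 2 5 9 6 8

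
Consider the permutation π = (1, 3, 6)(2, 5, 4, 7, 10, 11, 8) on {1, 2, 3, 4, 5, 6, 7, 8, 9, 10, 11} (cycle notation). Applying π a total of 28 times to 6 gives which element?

6 lies in the 3-cycle (1, 3, 6).
Powers repeat with period 3 on this cycle, and 28 mod 3 = 1, so π^28(6) = π^1(6).
Advancing 1 step from 6: 6 → 1.

1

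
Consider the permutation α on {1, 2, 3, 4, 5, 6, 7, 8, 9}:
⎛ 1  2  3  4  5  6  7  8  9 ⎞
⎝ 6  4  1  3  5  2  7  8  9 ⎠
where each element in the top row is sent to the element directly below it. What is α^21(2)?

4

Tracing 2 → 4 → … returns to 2 after 5 steps, so 2 lies in a 5-cycle (1, 6, 2, 4, 3).
Since the cycle has length 5, α^21 acts on it the same as α^1 (21 mod 5 = 1).
Advancing 1 step from 2: 2 → 4.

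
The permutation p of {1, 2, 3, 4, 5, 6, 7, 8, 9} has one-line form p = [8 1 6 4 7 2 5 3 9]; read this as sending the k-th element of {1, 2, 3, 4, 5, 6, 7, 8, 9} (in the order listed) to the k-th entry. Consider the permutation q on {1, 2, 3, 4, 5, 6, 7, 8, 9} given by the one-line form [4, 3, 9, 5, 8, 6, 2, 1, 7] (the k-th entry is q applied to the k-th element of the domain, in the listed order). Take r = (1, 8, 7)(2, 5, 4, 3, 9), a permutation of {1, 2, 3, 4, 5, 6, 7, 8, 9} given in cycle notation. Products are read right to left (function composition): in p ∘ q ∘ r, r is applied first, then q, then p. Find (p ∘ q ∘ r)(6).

(p ∘ q ∘ r)(6) = p(q(r(6))). r(6) = 6, then q(6) = 6, then p(6) = 2, so the result is 2.

2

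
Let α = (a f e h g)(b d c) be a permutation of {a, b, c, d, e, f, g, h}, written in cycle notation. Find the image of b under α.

b appears in (b d c); the next entry (wrapping around) is d.

d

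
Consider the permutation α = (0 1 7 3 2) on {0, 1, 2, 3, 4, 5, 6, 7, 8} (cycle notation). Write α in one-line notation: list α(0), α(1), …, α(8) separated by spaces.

Image by image: 0↦1, 1↦7, 2↦0, 3↦2, 4↦4, 5↦5, 6↦6, 7↦3, 8↦8.
So the one-line form is 1 7 0 2 4 5 6 3 8.

1 7 0 2 4 5 6 3 8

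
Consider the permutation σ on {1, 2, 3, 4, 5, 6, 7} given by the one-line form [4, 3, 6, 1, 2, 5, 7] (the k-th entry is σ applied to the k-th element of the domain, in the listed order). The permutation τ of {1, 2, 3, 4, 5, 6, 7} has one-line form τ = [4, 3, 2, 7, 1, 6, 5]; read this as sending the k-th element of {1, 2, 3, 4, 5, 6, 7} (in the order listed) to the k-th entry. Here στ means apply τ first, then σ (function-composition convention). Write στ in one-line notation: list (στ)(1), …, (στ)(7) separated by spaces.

1 6 3 7 4 5 2

Chase each element through τ then σ: 1 → 4 → 1; 2 → 3 → 6; 3 → 2 → 3; 4 → 7 → 7; 5 → 1 → 4; 6 → 6 → 5; 7 → 5 → 2.
So στ in one-line form is 1 6 3 7 4 5 2.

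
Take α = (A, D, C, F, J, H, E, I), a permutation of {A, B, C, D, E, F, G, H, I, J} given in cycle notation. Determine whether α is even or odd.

The cycle lengths are 8, 1, 1.
A cycle is odd iff its length is even; α has 1 even-length cycle, so sgn(α) = (−1)^1 and α is odd.

odd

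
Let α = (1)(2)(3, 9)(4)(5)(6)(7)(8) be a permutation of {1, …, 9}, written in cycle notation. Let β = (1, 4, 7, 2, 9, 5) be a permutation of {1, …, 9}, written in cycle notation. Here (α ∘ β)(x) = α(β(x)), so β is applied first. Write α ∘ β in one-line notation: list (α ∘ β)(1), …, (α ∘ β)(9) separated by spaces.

4 3 9 7 1 6 2 8 5

(α ∘ β)(x) = α(β(x)). Computing each image: α(β(1)) = α(4) = 4, α(β(2)) = α(9) = 3, α(β(3)) = α(3) = 9, α(β(4)) = α(7) = 7, α(β(5)) = α(1) = 1, α(β(6)) = α(6) = 6, α(β(7)) = α(2) = 2, α(β(8)) = α(8) = 8, α(β(9)) = α(5) = 5.
Hence α ∘ β = [4 3 9 7 1 6 2 8 5].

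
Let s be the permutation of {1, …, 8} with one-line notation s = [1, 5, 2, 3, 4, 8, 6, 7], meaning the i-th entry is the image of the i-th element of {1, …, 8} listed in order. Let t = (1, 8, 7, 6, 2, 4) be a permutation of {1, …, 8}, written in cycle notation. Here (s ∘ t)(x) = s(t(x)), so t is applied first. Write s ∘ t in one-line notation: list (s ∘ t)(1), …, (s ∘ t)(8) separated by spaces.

(s ∘ t)(x) = s(t(x)). Computing each image: s(t(1)) = s(8) = 7, s(t(2)) = s(4) = 3, s(t(3)) = s(3) = 2, s(t(4)) = s(1) = 1, s(t(5)) = s(5) = 4, s(t(6)) = s(2) = 5, s(t(7)) = s(6) = 8, s(t(8)) = s(7) = 6.
Hence s ∘ t = [7 3 2 1 4 5 8 6].

7 3 2 1 4 5 8 6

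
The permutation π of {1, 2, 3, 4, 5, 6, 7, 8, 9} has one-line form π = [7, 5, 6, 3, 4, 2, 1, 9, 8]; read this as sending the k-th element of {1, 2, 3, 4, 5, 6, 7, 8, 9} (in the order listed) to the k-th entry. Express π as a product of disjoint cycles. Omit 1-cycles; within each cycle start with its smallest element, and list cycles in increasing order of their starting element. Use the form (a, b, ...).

Start at 1 and follow images: 1 → 7 → 1, giving the cycle (1, 7).
Continuing from each remaining unvisited element yields (1, 7)(2, 5, 4, 3, 6)(8, 9).

(1, 7)(2, 5, 4, 3, 6)(8, 9)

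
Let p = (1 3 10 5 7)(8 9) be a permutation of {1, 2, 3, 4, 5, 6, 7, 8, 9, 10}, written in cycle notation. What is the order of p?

The cycle type of p is (5, 2, 1, 1, 1).
The order of p is the least common multiple of its cycle lengths: lcm(5, 2) = 10.

10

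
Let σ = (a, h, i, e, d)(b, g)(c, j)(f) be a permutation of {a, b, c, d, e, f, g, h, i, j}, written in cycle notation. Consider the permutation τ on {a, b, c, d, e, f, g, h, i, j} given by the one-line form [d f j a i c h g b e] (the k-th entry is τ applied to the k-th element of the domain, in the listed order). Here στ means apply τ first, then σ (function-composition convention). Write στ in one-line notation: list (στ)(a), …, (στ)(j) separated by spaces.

For each element, apply τ then σ: a → d → a; b → f → f; c → j → c; d → a → h; e → i → e; f → c → j; g → h → i; h → g → b; i → b → g; j → e → d.
So στ in one-line form is a f c h e j i b g d.

a f c h e j i b g d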